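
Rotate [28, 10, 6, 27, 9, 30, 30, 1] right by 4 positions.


Right rotate by 4: [9, 30, 30, 1, 28, 10, 6, 27]


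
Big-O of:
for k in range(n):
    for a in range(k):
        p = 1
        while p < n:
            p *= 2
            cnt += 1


Per nesting level: O(n) * O(n) [triangular over k] * O(log n) = O(n^2 log n)
Complexity: O(n^2 log n)


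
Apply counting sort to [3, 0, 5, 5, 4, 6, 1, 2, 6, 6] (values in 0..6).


Count array: [1, 1, 1, 1, 1, 2, 3]
Reconstruct: [0, 1, 2, 3, 4, 5, 5, 6, 6, 6]


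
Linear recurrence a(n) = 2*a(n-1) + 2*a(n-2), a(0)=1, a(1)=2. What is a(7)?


Build bottom-up:
...a(5)=120, a(6)=328, a(7)=2*328+2*120=896


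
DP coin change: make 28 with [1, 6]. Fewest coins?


dp[0]=0; dp[i]=1+min(dp[i-c] for c in coins)
...dp[23]=8, dp[24]=4, dp[25]=5, dp[26]=6, dp[27]=7, dp[28]=8
Minimum coins for 28 = 8


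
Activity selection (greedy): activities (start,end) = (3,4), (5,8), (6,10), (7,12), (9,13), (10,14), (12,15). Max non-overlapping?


Greedy: pick earliest-ending, then skip overlaps.
Selected (3 activities): [(3, 4), (5, 8), (9, 13)]


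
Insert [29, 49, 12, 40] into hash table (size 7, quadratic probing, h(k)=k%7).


Insertions: 29->slot 1; 49->slot 0; 12->slot 5; 40->slot 6
Table: [49, 29, None, None, None, 12, 40]


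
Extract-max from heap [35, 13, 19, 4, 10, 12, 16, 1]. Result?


Max = 35
Replace root with last, heapify down
Resulting heap: [19, 13, 16, 4, 10, 12, 1]


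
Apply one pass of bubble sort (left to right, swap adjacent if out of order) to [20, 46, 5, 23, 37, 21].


After one pass: [20, 5, 23, 37, 21, 46]


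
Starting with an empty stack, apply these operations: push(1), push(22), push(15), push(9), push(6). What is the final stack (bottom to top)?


push(1) -> [1]
push(22) -> [1, 22]
push(15) -> [1, 22, 15]
push(9) -> [1, 22, 15, 9]
push(6) -> [1, 22, 15, 9, 6]
Final stack (bottom to top): [1, 22, 15, 9, 6]


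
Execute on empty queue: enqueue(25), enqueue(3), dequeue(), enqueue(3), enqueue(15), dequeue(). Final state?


enqueue(25) -> [25]
enqueue(3) -> [25, 3]
dequeue() returns 25 -> [3]
enqueue(3) -> [3, 3]
enqueue(15) -> [3, 3, 15]
dequeue() returns 3 -> [3, 15]
Final queue (front to back): [3, 15]


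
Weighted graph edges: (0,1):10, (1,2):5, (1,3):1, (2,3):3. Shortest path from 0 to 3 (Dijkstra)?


Dijkstra from 0:
Distances: {0: 0, 1: 10, 2: 14, 3: 11}
Shortest distance to 3 = 11, path = [0, 1, 3]


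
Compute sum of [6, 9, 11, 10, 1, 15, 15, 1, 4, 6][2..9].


Prefix sums: [0, 6, 15, 26, 36, 37, 52, 67, 68, 72, 78]
Sum[2..9] = prefix[10] - prefix[2] = 78 - 15 = 63


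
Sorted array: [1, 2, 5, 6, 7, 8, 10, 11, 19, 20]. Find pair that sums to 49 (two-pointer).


Two pointers: lo=0, hi=9
No pair sums to 49


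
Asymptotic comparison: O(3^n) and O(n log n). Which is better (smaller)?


linearithmic grows slower than exponential (base 3)
O(n log n) is asymptotically smaller; O(3^n) grows faster


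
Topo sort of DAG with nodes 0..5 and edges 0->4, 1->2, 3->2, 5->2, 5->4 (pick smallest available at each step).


Kahn's algorithm, process smallest node first
Order: [0, 1, 3, 5, 2, 4]


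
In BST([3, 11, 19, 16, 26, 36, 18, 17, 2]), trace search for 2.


BST root = 3
Search for 2: compare at each node
Path: [3, 2]


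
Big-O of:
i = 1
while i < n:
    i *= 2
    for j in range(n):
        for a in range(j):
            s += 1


Per nesting level: O(log n) * O(n) * O(n) [triangular over j] = O(n^2 log n)
Complexity: O(n^2 log n)


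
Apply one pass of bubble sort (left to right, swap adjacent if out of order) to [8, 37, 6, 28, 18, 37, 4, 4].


After one pass: [8, 6, 28, 18, 37, 4, 4, 37]


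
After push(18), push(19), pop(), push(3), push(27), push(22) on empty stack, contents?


push(18) -> [18]
push(19) -> [18, 19]
pop() returns 19 -> [18]
push(3) -> [18, 3]
push(27) -> [18, 3, 27]
push(22) -> [18, 3, 27, 22]
Final stack (bottom to top): [18, 3, 27, 22]


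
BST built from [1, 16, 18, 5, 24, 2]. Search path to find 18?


BST root = 1
Search for 18: compare at each node
Path: [1, 16, 18]


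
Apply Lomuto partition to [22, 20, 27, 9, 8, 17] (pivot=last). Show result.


Elements <= 17 go left of pivot.
Result: [9, 8, 17, 22, 20, 27], pivot at index 2


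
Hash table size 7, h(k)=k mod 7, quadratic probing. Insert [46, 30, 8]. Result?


Insertions: 46->slot 4; 30->slot 2; 8->slot 1
Table: [None, 8, 30, None, 46, None, None]


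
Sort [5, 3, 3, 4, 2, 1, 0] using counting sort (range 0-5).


Count array: [1, 1, 1, 2, 1, 1]
Reconstruct: [0, 1, 2, 3, 3, 4, 5]


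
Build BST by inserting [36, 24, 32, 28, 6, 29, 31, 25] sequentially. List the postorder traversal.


Root = 36; build tree by BST insertion.
Postorder traversal: [6, 25, 31, 29, 28, 32, 24, 36]


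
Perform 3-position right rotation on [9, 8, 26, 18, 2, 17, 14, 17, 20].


Right rotate by 3: [14, 17, 20, 9, 8, 26, 18, 2, 17]


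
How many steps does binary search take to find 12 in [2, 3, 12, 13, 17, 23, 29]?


Search for 12:
[0,6] mid=3 arr[3]=13
[0,2] mid=1 arr[1]=3
[2,2] mid=2 arr[2]=12
Total: 3 comparisons


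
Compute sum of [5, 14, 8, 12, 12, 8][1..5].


Prefix sums: [0, 5, 19, 27, 39, 51, 59]
Sum[1..5] = prefix[6] - prefix[1] = 59 - 5 = 54


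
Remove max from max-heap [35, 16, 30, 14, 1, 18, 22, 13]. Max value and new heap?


Max = 35
Replace root with last, heapify down
Resulting heap: [30, 16, 22, 14, 1, 18, 13]


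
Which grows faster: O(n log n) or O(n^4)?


linearithmic grows slower than quartic
O(n log n) is asymptotically smaller; O(n^4) grows faster


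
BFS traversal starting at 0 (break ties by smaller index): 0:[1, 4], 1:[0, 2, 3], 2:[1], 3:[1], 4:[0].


BFS queue: start with [0]
Visit order: [0, 1, 4, 2, 3]


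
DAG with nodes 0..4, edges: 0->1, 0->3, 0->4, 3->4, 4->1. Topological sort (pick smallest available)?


Kahn's algorithm, process smallest node first
Order: [0, 2, 3, 4, 1]


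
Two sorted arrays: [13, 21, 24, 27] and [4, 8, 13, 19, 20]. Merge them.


Compare heads, take smaller each step.
Merged: [4, 8, 13, 13, 19, 20, 21, 24, 27]


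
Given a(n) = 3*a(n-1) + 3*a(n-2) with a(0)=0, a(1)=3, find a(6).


Build bottom-up:
...a(4)=135, a(5)=513, a(6)=3*513+3*135=1944


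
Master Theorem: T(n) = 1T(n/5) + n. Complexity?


a=1, b=5, c=1. log_5(1)=0 < c=1. Case 3: O(n^c) = O(n)
Complexity: O(n)


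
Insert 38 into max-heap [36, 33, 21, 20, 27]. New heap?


Append 38: [36, 33, 21, 20, 27, 38]
Bubble up: swap idx 5(38) with idx 2(21); swap idx 2(38) with idx 0(36)
Result: [38, 33, 36, 20, 27, 21]


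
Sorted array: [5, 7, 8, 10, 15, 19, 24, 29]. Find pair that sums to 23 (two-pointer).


Two pointers: lo=0, hi=7
Found pair: (8, 15) summing to 23


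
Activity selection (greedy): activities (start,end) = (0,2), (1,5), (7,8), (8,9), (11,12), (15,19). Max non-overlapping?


Greedy: pick earliest-ending, then skip overlaps.
Selected (5 activities): [(0, 2), (7, 8), (8, 9), (11, 12), (15, 19)]


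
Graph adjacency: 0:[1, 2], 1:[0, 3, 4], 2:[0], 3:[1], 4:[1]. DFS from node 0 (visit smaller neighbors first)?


DFS stack-based: start with [0]
Visit order: [0, 1, 3, 4, 2]


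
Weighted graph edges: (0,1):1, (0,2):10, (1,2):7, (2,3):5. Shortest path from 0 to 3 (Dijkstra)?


Dijkstra from 0:
Distances: {0: 0, 1: 1, 2: 8, 3: 13}
Shortest distance to 3 = 13, path = [0, 1, 2, 3]


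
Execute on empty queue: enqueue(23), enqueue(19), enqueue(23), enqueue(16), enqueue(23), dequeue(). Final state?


enqueue(23) -> [23]
enqueue(19) -> [23, 19]
enqueue(23) -> [23, 19, 23]
enqueue(16) -> [23, 19, 23, 16]
enqueue(23) -> [23, 19, 23, 16, 23]
dequeue() returns 23 -> [19, 23, 16, 23]
Final queue (front to back): [19, 23, 16, 23]


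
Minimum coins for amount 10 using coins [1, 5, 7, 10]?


dp[0]=0; dp[i]=1+min(dp[i-c] for c in coins)
...dp[5]=1, dp[6]=2, dp[7]=1, dp[8]=2, dp[9]=3, dp[10]=1
Minimum coins for 10 = 1


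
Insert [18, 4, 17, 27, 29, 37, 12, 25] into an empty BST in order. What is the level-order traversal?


Root = 18; build tree by BST insertion.
Level-Order traversal: [18, 4, 27, 17, 25, 29, 12, 37]


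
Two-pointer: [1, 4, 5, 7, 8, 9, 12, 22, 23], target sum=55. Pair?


Two pointers: lo=0, hi=8
No pair sums to 55


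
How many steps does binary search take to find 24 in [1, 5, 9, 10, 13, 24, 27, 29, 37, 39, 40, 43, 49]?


Search for 24:
[0,12] mid=6 arr[6]=27
[0,5] mid=2 arr[2]=9
[3,5] mid=4 arr[4]=13
[5,5] mid=5 arr[5]=24
Total: 4 comparisons


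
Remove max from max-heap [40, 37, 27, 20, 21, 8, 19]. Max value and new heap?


Max = 40
Replace root with last, heapify down
Resulting heap: [37, 21, 27, 20, 19, 8]


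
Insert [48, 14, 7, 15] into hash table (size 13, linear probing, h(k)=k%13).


Insertions: 48->slot 9; 14->slot 1; 7->slot 7; 15->slot 2
Table: [None, 14, 15, None, None, None, None, 7, None, 48, None, None, None]


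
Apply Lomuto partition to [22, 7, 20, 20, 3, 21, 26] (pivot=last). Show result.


Elements <= 26 go left of pivot.
Result: [22, 7, 20, 20, 3, 21, 26], pivot at index 6


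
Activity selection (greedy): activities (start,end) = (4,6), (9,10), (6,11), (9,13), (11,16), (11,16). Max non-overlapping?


Greedy: pick earliest-ending, then skip overlaps.
Selected (3 activities): [(4, 6), (9, 10), (11, 16)]


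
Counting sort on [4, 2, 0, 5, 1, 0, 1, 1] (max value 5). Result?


Count array: [2, 3, 1, 0, 1, 1]
Reconstruct: [0, 0, 1, 1, 1, 2, 4, 5]


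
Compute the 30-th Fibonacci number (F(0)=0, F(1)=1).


F(n)=F(n-1)+F(n-2)
...F(28)=317811, F(29)=514229, F(30)=832040


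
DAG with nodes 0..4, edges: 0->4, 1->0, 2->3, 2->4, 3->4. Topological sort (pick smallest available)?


Kahn's algorithm, process smallest node first
Order: [1, 0, 2, 3, 4]


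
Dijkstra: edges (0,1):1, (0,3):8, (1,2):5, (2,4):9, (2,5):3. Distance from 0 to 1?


Dijkstra from 0:
Distances: {0: 0, 1: 1, 2: 6, 3: 8, 4: 15, 5: 9}
Shortest distance to 1 = 1, path = [0, 1]


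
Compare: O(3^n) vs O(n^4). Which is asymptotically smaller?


quartic grows slower than exponential (base 3)
O(n^4) is asymptotically smaller; O(3^n) grows faster


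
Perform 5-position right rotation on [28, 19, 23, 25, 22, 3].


Right rotate by 5: [19, 23, 25, 22, 3, 28]


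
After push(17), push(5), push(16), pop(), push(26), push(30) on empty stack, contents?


push(17) -> [17]
push(5) -> [17, 5]
push(16) -> [17, 5, 16]
pop() returns 16 -> [17, 5]
push(26) -> [17, 5, 26]
push(30) -> [17, 5, 26, 30]
Final stack (bottom to top): [17, 5, 26, 30]


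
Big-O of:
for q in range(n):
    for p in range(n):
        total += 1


Per nesting level: O(n) * O(n) = O(n^2)
Complexity: O(n^2)


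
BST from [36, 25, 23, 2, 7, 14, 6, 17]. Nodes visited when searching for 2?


BST root = 36
Search for 2: compare at each node
Path: [36, 25, 23, 2]


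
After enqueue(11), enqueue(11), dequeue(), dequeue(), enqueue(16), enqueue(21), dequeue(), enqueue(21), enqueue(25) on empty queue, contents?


enqueue(11) -> [11]
enqueue(11) -> [11, 11]
dequeue() returns 11 -> [11]
dequeue() returns 11 -> []
enqueue(16) -> [16]
enqueue(21) -> [16, 21]
dequeue() returns 16 -> [21]
enqueue(21) -> [21, 21]
enqueue(25) -> [21, 21, 25]
Final queue (front to back): [21, 21, 25]


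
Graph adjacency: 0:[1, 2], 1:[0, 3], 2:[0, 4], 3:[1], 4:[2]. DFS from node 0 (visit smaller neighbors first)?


DFS stack-based: start with [0]
Visit order: [0, 1, 3, 2, 4]


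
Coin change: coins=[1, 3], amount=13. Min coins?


dp[0]=0; dp[i]=1+min(dp[i-c] for c in coins)
...dp[8]=4, dp[9]=3, dp[10]=4, dp[11]=5, dp[12]=4, dp[13]=5
Minimum coins for 13 = 5


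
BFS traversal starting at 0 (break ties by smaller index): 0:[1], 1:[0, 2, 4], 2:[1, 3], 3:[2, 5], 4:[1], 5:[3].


BFS queue: start with [0]
Visit order: [0, 1, 2, 4, 3, 5]


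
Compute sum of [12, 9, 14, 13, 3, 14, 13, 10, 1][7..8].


Prefix sums: [0, 12, 21, 35, 48, 51, 65, 78, 88, 89]
Sum[7..8] = prefix[9] - prefix[7] = 89 - 78 = 11


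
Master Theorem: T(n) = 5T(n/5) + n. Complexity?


a=5, b=5, c=1. log_5(5)=1 = c=1. Case 2: O(n^c log n) = O(n log n)
Complexity: O(n log n)


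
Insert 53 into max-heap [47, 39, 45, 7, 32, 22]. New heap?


Append 53: [47, 39, 45, 7, 32, 22, 53]
Bubble up: swap idx 6(53) with idx 2(45); swap idx 2(53) with idx 0(47)
Result: [53, 39, 47, 7, 32, 22, 45]


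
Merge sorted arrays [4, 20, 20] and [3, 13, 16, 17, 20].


Compare heads, take smaller each step.
Merged: [3, 4, 13, 16, 17, 20, 20, 20]


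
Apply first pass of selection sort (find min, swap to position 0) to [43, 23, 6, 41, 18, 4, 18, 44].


After one pass: [4, 23, 6, 41, 18, 43, 18, 44]


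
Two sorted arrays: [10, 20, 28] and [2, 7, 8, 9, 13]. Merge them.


Compare heads, take smaller each step.
Merged: [2, 7, 8, 9, 10, 13, 20, 28]


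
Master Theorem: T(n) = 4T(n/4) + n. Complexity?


a=4, b=4, c=1. log_4(4)=1 = c=1. Case 2: O(n^c log n) = O(n log n)
Complexity: O(n log n)


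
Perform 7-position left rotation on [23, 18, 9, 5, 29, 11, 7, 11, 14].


Left rotate by 7: [11, 14, 23, 18, 9, 5, 29, 11, 7]


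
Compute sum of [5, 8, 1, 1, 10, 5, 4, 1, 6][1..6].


Prefix sums: [0, 5, 13, 14, 15, 25, 30, 34, 35, 41]
Sum[1..6] = prefix[7] - prefix[1] = 34 - 5 = 29


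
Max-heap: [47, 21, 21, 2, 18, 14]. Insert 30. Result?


Append 30: [47, 21, 21, 2, 18, 14, 30]
Bubble up: swap idx 6(30) with idx 2(21)
Result: [47, 21, 30, 2, 18, 14, 21]


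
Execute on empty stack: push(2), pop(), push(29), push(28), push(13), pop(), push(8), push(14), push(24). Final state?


push(2) -> [2]
pop() returns 2 -> []
push(29) -> [29]
push(28) -> [29, 28]
push(13) -> [29, 28, 13]
pop() returns 13 -> [29, 28]
push(8) -> [29, 28, 8]
push(14) -> [29, 28, 8, 14]
push(24) -> [29, 28, 8, 14, 24]
Final stack (bottom to top): [29, 28, 8, 14, 24]


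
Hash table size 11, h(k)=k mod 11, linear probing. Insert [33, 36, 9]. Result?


Insertions: 33->slot 0; 36->slot 3; 9->slot 9
Table: [33, None, None, 36, None, None, None, None, None, 9, None]


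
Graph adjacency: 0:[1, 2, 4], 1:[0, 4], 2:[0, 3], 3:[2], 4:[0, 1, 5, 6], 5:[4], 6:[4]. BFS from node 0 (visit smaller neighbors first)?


BFS queue: start with [0]
Visit order: [0, 1, 2, 4, 3, 5, 6]


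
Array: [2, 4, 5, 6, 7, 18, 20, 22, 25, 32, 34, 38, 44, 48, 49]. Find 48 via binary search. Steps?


Search for 48:
[0,14] mid=7 arr[7]=22
[8,14] mid=11 arr[11]=38
[12,14] mid=13 arr[13]=48
Total: 3 comparisons


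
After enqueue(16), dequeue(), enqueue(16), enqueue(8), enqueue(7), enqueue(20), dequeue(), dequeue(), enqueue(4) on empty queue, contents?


enqueue(16) -> [16]
dequeue() returns 16 -> []
enqueue(16) -> [16]
enqueue(8) -> [16, 8]
enqueue(7) -> [16, 8, 7]
enqueue(20) -> [16, 8, 7, 20]
dequeue() returns 16 -> [8, 7, 20]
dequeue() returns 8 -> [7, 20]
enqueue(4) -> [7, 20, 4]
Final queue (front to back): [7, 20, 4]


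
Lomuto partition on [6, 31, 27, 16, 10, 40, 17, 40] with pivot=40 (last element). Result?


Elements <= 40 go left of pivot.
Result: [6, 31, 27, 16, 10, 40, 17, 40], pivot at index 7


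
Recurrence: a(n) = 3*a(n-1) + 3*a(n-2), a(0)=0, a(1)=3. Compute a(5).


Build bottom-up:
...a(3)=36, a(4)=135, a(5)=3*135+3*36=513


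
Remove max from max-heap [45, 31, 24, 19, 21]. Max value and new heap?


Max = 45
Replace root with last, heapify down
Resulting heap: [31, 21, 24, 19]


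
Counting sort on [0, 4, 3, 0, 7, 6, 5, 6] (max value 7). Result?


Count array: [2, 0, 0, 1, 1, 1, 2, 1]
Reconstruct: [0, 0, 3, 4, 5, 6, 6, 7]


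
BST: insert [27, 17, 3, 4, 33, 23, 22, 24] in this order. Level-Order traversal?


Root = 27; build tree by BST insertion.
Level-Order traversal: [27, 17, 33, 3, 23, 4, 22, 24]


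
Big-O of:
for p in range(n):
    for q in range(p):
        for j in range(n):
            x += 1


Per nesting level: O(n) * O(n) [triangular over p] * O(n) = O(n^3)
Complexity: O(n^3)


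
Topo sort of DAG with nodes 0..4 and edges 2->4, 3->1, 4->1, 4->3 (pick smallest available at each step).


Kahn's algorithm, process smallest node first
Order: [0, 2, 4, 3, 1]


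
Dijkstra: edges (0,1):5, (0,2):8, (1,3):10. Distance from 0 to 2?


Dijkstra from 0:
Distances: {0: 0, 1: 5, 2: 8, 3: 15}
Shortest distance to 2 = 8, path = [0, 2]


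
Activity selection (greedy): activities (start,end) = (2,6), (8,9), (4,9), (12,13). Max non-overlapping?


Greedy: pick earliest-ending, then skip overlaps.
Selected (3 activities): [(2, 6), (8, 9), (12, 13)]


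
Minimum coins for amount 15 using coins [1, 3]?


dp[0]=0; dp[i]=1+min(dp[i-c] for c in coins)
...dp[10]=4, dp[11]=5, dp[12]=4, dp[13]=5, dp[14]=6, dp[15]=5
Minimum coins for 15 = 5


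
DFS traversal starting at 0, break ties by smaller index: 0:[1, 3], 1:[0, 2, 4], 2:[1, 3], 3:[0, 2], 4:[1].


DFS stack-based: start with [0]
Visit order: [0, 1, 2, 3, 4]


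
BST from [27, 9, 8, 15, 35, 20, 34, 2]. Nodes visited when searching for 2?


BST root = 27
Search for 2: compare at each node
Path: [27, 9, 8, 2]


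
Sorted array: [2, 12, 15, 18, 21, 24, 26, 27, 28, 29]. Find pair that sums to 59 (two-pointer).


Two pointers: lo=0, hi=9
No pair sums to 59


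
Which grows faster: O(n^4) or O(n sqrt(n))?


n^1.5 grows slower than quartic
O(n sqrt(n)) is asymptotically smaller; O(n^4) grows faster


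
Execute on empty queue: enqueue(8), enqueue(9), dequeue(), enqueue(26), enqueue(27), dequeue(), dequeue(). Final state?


enqueue(8) -> [8]
enqueue(9) -> [8, 9]
dequeue() returns 8 -> [9]
enqueue(26) -> [9, 26]
enqueue(27) -> [9, 26, 27]
dequeue() returns 9 -> [26, 27]
dequeue() returns 26 -> [27]
Final queue (front to back): [27]


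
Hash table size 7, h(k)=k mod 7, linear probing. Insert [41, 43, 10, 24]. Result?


Insertions: 41->slot 6; 43->slot 1; 10->slot 3; 24->slot 4
Table: [None, 43, None, 10, 24, None, 41]


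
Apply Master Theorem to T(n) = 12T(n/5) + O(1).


a=12, b=5, c=0. log_5(12)=1.544 > c=0. Case 1: O(n^log_b(a)) = O(n^1.544)
Complexity: O(n^1.544)


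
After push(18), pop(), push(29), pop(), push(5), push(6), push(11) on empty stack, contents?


push(18) -> [18]
pop() returns 18 -> []
push(29) -> [29]
pop() returns 29 -> []
push(5) -> [5]
push(6) -> [5, 6]
push(11) -> [5, 6, 11]
Final stack (bottom to top): [5, 6, 11]


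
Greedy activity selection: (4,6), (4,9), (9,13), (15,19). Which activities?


Greedy: pick earliest-ending, then skip overlaps.
Selected (3 activities): [(4, 6), (9, 13), (15, 19)]


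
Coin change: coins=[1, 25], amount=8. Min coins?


dp[0]=0; dp[i]=1+min(dp[i-c] for c in coins)
...dp[3]=3, dp[4]=4, dp[5]=5, dp[6]=6, dp[7]=7, dp[8]=8
Minimum coins for 8 = 8


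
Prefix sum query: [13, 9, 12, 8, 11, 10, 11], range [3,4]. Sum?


Prefix sums: [0, 13, 22, 34, 42, 53, 63, 74]
Sum[3..4] = prefix[5] - prefix[3] = 53 - 34 = 19


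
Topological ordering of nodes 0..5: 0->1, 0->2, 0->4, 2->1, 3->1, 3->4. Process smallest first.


Kahn's algorithm, process smallest node first
Order: [0, 2, 3, 1, 4, 5]


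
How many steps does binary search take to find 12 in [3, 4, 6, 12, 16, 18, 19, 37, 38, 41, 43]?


Search for 12:
[0,10] mid=5 arr[5]=18
[0,4] mid=2 arr[2]=6
[3,4] mid=3 arr[3]=12
Total: 3 comparisons


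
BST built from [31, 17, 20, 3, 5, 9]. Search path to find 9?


BST root = 31
Search for 9: compare at each node
Path: [31, 17, 3, 5, 9]


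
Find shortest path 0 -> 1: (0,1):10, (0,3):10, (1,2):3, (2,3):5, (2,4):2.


Dijkstra from 0:
Distances: {0: 0, 1: 10, 2: 13, 3: 10, 4: 15}
Shortest distance to 1 = 10, path = [0, 1]


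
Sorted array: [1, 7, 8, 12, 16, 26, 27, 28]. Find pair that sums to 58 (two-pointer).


Two pointers: lo=0, hi=7
No pair sums to 58


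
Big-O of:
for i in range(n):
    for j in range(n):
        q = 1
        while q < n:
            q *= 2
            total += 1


Per nesting level: O(n) * O(n) * O(log n) = O(n^2 log n)
Complexity: O(n^2 log n)


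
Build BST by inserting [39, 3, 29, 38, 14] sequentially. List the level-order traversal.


Root = 39; build tree by BST insertion.
Level-Order traversal: [39, 3, 29, 14, 38]


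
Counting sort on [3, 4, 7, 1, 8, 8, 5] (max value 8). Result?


Count array: [0, 1, 0, 1, 1, 1, 0, 1, 2]
Reconstruct: [1, 3, 4, 5, 7, 8, 8]


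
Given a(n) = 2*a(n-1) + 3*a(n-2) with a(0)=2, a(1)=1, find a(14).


Build bottom-up:
...a(12)=398582, a(13)=1195741, a(14)=2*1195741+3*398582=3587228


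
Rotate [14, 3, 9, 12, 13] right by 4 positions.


Right rotate by 4: [3, 9, 12, 13, 14]


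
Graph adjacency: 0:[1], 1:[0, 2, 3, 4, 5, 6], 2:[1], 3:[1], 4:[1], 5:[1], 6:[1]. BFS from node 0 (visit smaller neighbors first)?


BFS queue: start with [0]
Visit order: [0, 1, 2, 3, 4, 5, 6]


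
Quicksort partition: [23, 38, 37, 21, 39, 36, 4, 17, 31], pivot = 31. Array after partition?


Elements <= 31 go left of pivot.
Result: [23, 21, 4, 17, 31, 36, 37, 38, 39], pivot at index 4


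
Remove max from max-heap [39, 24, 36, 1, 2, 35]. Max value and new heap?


Max = 39
Replace root with last, heapify down
Resulting heap: [36, 24, 35, 1, 2]


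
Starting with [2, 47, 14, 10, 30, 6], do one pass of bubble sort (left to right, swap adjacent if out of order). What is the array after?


After one pass: [2, 14, 10, 30, 6, 47]


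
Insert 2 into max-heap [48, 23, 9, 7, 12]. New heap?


Append 2: [48, 23, 9, 7, 12, 2]
Bubble up: no swaps needed
Result: [48, 23, 9, 7, 12, 2]


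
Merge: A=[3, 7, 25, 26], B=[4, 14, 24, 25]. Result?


Compare heads, take smaller each step.
Merged: [3, 4, 7, 14, 24, 25, 25, 26]


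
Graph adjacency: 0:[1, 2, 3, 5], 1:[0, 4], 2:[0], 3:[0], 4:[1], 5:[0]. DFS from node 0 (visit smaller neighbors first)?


DFS stack-based: start with [0]
Visit order: [0, 1, 4, 2, 3, 5]


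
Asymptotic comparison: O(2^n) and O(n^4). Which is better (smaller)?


quartic grows slower than exponential
O(n^4) is asymptotically smaller; O(2^n) grows faster


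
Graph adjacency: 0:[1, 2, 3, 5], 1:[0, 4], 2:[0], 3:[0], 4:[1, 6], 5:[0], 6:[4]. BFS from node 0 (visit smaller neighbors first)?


BFS queue: start with [0]
Visit order: [0, 1, 2, 3, 5, 4, 6]


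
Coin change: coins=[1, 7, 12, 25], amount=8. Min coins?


dp[0]=0; dp[i]=1+min(dp[i-c] for c in coins)
...dp[3]=3, dp[4]=4, dp[5]=5, dp[6]=6, dp[7]=1, dp[8]=2
Minimum coins for 8 = 2


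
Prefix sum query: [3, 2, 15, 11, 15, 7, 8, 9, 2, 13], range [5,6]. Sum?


Prefix sums: [0, 3, 5, 20, 31, 46, 53, 61, 70, 72, 85]
Sum[5..6] = prefix[7] - prefix[5] = 61 - 46 = 15


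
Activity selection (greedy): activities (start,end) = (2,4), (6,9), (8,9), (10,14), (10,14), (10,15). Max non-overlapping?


Greedy: pick earliest-ending, then skip overlaps.
Selected (3 activities): [(2, 4), (6, 9), (10, 14)]


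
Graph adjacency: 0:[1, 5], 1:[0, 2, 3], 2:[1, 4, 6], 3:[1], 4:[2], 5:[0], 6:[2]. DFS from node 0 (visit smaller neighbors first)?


DFS stack-based: start with [0]
Visit order: [0, 1, 2, 4, 6, 3, 5]


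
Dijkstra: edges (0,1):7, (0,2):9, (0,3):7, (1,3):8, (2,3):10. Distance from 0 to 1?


Dijkstra from 0:
Distances: {0: 0, 1: 7, 2: 9, 3: 7}
Shortest distance to 1 = 7, path = [0, 1]


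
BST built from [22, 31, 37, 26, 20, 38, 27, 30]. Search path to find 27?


BST root = 22
Search for 27: compare at each node
Path: [22, 31, 26, 27]


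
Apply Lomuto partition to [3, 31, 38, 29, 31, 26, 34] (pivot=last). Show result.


Elements <= 34 go left of pivot.
Result: [3, 31, 29, 31, 26, 34, 38], pivot at index 5


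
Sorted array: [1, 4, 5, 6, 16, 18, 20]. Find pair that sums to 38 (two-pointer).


Two pointers: lo=0, hi=6
Found pair: (18, 20) summing to 38


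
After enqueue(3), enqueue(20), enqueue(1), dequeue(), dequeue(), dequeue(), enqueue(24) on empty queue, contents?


enqueue(3) -> [3]
enqueue(20) -> [3, 20]
enqueue(1) -> [3, 20, 1]
dequeue() returns 3 -> [20, 1]
dequeue() returns 20 -> [1]
dequeue() returns 1 -> []
enqueue(24) -> [24]
Final queue (front to back): [24]


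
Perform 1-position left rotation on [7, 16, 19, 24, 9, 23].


Left rotate by 1: [16, 19, 24, 9, 23, 7]


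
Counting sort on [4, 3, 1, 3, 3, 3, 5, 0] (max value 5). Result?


Count array: [1, 1, 0, 4, 1, 1]
Reconstruct: [0, 1, 3, 3, 3, 3, 4, 5]


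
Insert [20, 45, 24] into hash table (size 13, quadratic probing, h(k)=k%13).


Insertions: 20->slot 7; 45->slot 6; 24->slot 11
Table: [None, None, None, None, None, None, 45, 20, None, None, None, 24, None]


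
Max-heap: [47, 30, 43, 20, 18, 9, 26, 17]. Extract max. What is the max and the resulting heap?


Max = 47
Replace root with last, heapify down
Resulting heap: [43, 30, 26, 20, 18, 9, 17]


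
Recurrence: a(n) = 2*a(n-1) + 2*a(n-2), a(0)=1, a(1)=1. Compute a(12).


Build bottom-up:
...a(10)=11584, a(11)=31648, a(12)=2*31648+2*11584=86464


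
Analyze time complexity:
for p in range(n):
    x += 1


Per nesting level: O(n) = O(n)
Complexity: O(n)


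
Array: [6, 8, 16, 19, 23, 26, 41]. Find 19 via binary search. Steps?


Search for 19:
[0,6] mid=3 arr[3]=19
Total: 1 comparisons


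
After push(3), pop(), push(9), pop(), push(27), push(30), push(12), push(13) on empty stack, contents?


push(3) -> [3]
pop() returns 3 -> []
push(9) -> [9]
pop() returns 9 -> []
push(27) -> [27]
push(30) -> [27, 30]
push(12) -> [27, 30, 12]
push(13) -> [27, 30, 12, 13]
Final stack (bottom to top): [27, 30, 12, 13]


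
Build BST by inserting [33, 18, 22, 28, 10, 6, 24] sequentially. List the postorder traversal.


Root = 33; build tree by BST insertion.
Postorder traversal: [6, 10, 24, 28, 22, 18, 33]


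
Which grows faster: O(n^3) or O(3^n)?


cubic grows slower than exponential (base 3)
O(n^3) is asymptotically smaller; O(3^n) grows faster


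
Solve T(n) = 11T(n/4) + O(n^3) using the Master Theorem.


a=11, b=4, c=3. log_4(11)=1.730 < c=3. Case 3: O(n^c) = O(n^3)
Complexity: O(n^3)


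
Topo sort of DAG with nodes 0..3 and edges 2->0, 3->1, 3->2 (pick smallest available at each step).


Kahn's algorithm, process smallest node first
Order: [3, 1, 2, 0]


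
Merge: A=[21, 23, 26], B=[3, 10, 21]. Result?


Compare heads, take smaller each step.
Merged: [3, 10, 21, 21, 23, 26]


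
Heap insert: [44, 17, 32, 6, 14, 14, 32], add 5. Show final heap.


Append 5: [44, 17, 32, 6, 14, 14, 32, 5]
Bubble up: no swaps needed
Result: [44, 17, 32, 6, 14, 14, 32, 5]


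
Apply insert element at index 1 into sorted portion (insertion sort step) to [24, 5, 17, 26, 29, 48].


After one pass: [5, 24, 17, 26, 29, 48]


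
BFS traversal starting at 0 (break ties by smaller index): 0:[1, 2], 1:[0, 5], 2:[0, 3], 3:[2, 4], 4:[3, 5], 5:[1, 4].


BFS queue: start with [0]
Visit order: [0, 1, 2, 5, 3, 4]


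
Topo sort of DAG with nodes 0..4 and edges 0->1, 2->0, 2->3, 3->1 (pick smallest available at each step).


Kahn's algorithm, process smallest node first
Order: [2, 0, 3, 1, 4]


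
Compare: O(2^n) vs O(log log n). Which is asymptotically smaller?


double-logarithmic grows slower than exponential
O(log log n) is asymptotically smaller; O(2^n) grows faster


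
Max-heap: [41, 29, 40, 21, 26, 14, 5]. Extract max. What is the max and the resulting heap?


Max = 41
Replace root with last, heapify down
Resulting heap: [40, 29, 14, 21, 26, 5]


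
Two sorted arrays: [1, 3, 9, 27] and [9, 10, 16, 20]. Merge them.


Compare heads, take smaller each step.
Merged: [1, 3, 9, 9, 10, 16, 20, 27]


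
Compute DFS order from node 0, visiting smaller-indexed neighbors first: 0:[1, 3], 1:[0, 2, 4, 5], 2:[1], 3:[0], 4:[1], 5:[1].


DFS stack-based: start with [0]
Visit order: [0, 1, 2, 4, 5, 3]


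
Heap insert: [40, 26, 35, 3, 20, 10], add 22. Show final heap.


Append 22: [40, 26, 35, 3, 20, 10, 22]
Bubble up: no swaps needed
Result: [40, 26, 35, 3, 20, 10, 22]


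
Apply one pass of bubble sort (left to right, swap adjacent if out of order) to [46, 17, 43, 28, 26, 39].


After one pass: [17, 43, 28, 26, 39, 46]


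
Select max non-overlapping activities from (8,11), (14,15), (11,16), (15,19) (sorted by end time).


Greedy: pick earliest-ending, then skip overlaps.
Selected (3 activities): [(8, 11), (14, 15), (15, 19)]


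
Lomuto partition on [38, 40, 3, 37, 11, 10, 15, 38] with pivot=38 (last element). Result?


Elements <= 38 go left of pivot.
Result: [38, 3, 37, 11, 10, 15, 38, 40], pivot at index 6


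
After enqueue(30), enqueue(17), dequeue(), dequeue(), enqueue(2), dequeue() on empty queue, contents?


enqueue(30) -> [30]
enqueue(17) -> [30, 17]
dequeue() returns 30 -> [17]
dequeue() returns 17 -> []
enqueue(2) -> [2]
dequeue() returns 2 -> []
Final queue (front to back): []


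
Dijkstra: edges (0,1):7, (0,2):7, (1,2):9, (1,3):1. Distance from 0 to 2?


Dijkstra from 0:
Distances: {0: 0, 1: 7, 2: 7, 3: 8}
Shortest distance to 2 = 7, path = [0, 2]


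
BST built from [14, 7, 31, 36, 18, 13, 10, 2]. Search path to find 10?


BST root = 14
Search for 10: compare at each node
Path: [14, 7, 13, 10]


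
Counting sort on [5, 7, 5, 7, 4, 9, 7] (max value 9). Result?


Count array: [0, 0, 0, 0, 1, 2, 0, 3, 0, 1]
Reconstruct: [4, 5, 5, 7, 7, 7, 9]


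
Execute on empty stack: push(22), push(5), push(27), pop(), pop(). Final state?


push(22) -> [22]
push(5) -> [22, 5]
push(27) -> [22, 5, 27]
pop() returns 27 -> [22, 5]
pop() returns 5 -> [22]
Final stack (bottom to top): [22]


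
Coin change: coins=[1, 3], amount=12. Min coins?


dp[0]=0; dp[i]=1+min(dp[i-c] for c in coins)
...dp[7]=3, dp[8]=4, dp[9]=3, dp[10]=4, dp[11]=5, dp[12]=4
Minimum coins for 12 = 4


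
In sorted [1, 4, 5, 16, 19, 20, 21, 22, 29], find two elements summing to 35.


Two pointers: lo=0, hi=8
Found pair: (16, 19) summing to 35


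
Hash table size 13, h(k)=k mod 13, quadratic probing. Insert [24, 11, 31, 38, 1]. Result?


Insertions: 24->slot 11; 11->slot 12; 31->slot 5; 38->slot 0; 1->slot 1
Table: [38, 1, None, None, None, 31, None, None, None, None, None, 24, 11]


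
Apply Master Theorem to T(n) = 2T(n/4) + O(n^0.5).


a=2, b=4, c=0.5. log_4(2)=0.5 = c=0.5. Case 2: O(n^c log n) = O(sqrt(n) log n)
Complexity: O(sqrt(n) log n)


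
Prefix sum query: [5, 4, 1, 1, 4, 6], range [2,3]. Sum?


Prefix sums: [0, 5, 9, 10, 11, 15, 21]
Sum[2..3] = prefix[4] - prefix[2] = 11 - 9 = 2


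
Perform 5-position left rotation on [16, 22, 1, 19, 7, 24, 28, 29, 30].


Left rotate by 5: [24, 28, 29, 30, 16, 22, 1, 19, 7]


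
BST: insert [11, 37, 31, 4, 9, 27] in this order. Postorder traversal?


Root = 11; build tree by BST insertion.
Postorder traversal: [9, 4, 27, 31, 37, 11]


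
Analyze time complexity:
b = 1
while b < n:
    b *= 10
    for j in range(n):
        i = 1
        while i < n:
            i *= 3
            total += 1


Per nesting level: O(log n) * O(n) * O(log n) = O(n (log n)^2)
Complexity: O(n (log n)^2)


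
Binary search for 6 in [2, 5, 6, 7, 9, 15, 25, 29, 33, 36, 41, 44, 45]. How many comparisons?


Search for 6:
[0,12] mid=6 arr[6]=25
[0,5] mid=2 arr[2]=6
Total: 2 comparisons


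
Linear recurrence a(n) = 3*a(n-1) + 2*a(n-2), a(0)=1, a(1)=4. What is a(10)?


Build bottom-up:
...a(8)=28642, a(9)=102010, a(10)=3*102010+2*28642=363314


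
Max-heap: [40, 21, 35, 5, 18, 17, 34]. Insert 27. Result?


Append 27: [40, 21, 35, 5, 18, 17, 34, 27]
Bubble up: swap idx 7(27) with idx 3(5); swap idx 3(27) with idx 1(21)
Result: [40, 27, 35, 21, 18, 17, 34, 5]


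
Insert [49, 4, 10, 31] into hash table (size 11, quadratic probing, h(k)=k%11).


Insertions: 49->slot 5; 4->slot 4; 10->slot 10; 31->slot 9
Table: [None, None, None, None, 4, 49, None, None, None, 31, 10]


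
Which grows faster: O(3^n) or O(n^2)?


quadratic grows slower than exponential (base 3)
O(n^2) is asymptotically smaller; O(3^n) grows faster


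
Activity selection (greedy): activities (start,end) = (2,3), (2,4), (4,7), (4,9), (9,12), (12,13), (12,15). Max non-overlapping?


Greedy: pick earliest-ending, then skip overlaps.
Selected (4 activities): [(2, 3), (4, 7), (9, 12), (12, 13)]


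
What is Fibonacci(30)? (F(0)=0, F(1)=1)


F(n)=F(n-1)+F(n-2)
...F(28)=317811, F(29)=514229, F(30)=832040


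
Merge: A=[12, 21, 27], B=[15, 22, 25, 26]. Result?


Compare heads, take smaller each step.
Merged: [12, 15, 21, 22, 25, 26, 27]


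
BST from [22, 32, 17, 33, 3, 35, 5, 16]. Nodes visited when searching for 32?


BST root = 22
Search for 32: compare at each node
Path: [22, 32]


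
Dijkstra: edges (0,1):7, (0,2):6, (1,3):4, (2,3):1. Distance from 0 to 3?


Dijkstra from 0:
Distances: {0: 0, 1: 7, 2: 6, 3: 7}
Shortest distance to 3 = 7, path = [0, 2, 3]


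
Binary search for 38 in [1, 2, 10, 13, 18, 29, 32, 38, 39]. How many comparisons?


Search for 38:
[0,8] mid=4 arr[4]=18
[5,8] mid=6 arr[6]=32
[7,8] mid=7 arr[7]=38
Total: 3 comparisons


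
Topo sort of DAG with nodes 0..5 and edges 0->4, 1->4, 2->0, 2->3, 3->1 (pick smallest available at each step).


Kahn's algorithm, process smallest node first
Order: [2, 0, 3, 1, 4, 5]


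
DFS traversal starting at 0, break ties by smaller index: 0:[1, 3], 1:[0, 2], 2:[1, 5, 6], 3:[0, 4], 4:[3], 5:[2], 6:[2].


DFS stack-based: start with [0]
Visit order: [0, 1, 2, 5, 6, 3, 4]


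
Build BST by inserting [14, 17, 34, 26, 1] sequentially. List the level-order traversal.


Root = 14; build tree by BST insertion.
Level-Order traversal: [14, 1, 17, 34, 26]


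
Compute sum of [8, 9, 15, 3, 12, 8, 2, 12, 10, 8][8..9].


Prefix sums: [0, 8, 17, 32, 35, 47, 55, 57, 69, 79, 87]
Sum[8..9] = prefix[10] - prefix[8] = 87 - 69 = 18


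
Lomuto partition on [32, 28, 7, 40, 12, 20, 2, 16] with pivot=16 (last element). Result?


Elements <= 16 go left of pivot.
Result: [7, 12, 2, 16, 28, 20, 32, 40], pivot at index 3


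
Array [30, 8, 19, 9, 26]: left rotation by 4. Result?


Left rotate by 4: [26, 30, 8, 19, 9]


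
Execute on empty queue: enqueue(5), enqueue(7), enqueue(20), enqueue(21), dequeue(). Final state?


enqueue(5) -> [5]
enqueue(7) -> [5, 7]
enqueue(20) -> [5, 7, 20]
enqueue(21) -> [5, 7, 20, 21]
dequeue() returns 5 -> [7, 20, 21]
Final queue (front to back): [7, 20, 21]


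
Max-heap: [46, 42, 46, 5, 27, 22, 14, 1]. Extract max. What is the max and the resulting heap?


Max = 46
Replace root with last, heapify down
Resulting heap: [46, 42, 22, 5, 27, 1, 14]


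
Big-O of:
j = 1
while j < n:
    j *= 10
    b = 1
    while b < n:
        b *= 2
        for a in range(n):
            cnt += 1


Per nesting level: O(log n) * O(log n) * O(n) = O(n (log n)^2)
Complexity: O(n (log n)^2)


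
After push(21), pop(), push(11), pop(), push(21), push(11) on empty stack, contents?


push(21) -> [21]
pop() returns 21 -> []
push(11) -> [11]
pop() returns 11 -> []
push(21) -> [21]
push(11) -> [21, 11]
Final stack (bottom to top): [21, 11]


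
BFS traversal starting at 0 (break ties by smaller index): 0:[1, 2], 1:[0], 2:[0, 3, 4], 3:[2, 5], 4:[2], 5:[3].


BFS queue: start with [0]
Visit order: [0, 1, 2, 3, 4, 5]


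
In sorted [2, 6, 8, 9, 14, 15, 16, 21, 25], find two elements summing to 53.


Two pointers: lo=0, hi=8
No pair sums to 53


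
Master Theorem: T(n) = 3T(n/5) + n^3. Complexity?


a=3, b=5, c=3. log_5(3)=0.683 < c=3. Case 3: O(n^c) = O(n^3)
Complexity: O(n^3)


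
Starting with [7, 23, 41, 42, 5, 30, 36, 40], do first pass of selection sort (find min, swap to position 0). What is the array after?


After one pass: [5, 23, 41, 42, 7, 30, 36, 40]


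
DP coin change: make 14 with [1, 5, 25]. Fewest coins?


dp[0]=0; dp[i]=1+min(dp[i-c] for c in coins)
...dp[9]=5, dp[10]=2, dp[11]=3, dp[12]=4, dp[13]=5, dp[14]=6
Minimum coins for 14 = 6


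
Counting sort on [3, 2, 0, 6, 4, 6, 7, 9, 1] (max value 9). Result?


Count array: [1, 1, 1, 1, 1, 0, 2, 1, 0, 1]
Reconstruct: [0, 1, 2, 3, 4, 6, 6, 7, 9]


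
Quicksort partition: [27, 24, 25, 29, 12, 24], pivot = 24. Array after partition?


Elements <= 24 go left of pivot.
Result: [24, 12, 24, 29, 27, 25], pivot at index 2


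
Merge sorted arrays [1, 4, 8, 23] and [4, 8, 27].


Compare heads, take smaller each step.
Merged: [1, 4, 4, 8, 8, 23, 27]


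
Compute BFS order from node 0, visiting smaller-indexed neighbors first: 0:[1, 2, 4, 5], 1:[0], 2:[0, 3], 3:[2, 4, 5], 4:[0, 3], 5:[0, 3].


BFS queue: start with [0]
Visit order: [0, 1, 2, 4, 5, 3]


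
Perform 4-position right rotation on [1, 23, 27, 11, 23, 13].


Right rotate by 4: [27, 11, 23, 13, 1, 23]


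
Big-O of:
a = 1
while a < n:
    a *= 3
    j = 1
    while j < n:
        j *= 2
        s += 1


Per nesting level: O(log n) * O(log n) = O((log n)^2)
Complexity: O((log n)^2)


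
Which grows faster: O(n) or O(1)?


constant grows slower than linear
O(1) is asymptotically smaller; O(n) grows faster


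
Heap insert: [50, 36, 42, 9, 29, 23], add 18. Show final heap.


Append 18: [50, 36, 42, 9, 29, 23, 18]
Bubble up: no swaps needed
Result: [50, 36, 42, 9, 29, 23, 18]


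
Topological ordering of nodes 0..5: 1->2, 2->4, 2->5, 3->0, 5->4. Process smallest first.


Kahn's algorithm, process smallest node first
Order: [1, 2, 3, 0, 5, 4]


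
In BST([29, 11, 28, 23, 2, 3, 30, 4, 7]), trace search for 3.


BST root = 29
Search for 3: compare at each node
Path: [29, 11, 2, 3]


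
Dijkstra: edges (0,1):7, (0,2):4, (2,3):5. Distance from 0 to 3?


Dijkstra from 0:
Distances: {0: 0, 1: 7, 2: 4, 3: 9}
Shortest distance to 3 = 9, path = [0, 2, 3]


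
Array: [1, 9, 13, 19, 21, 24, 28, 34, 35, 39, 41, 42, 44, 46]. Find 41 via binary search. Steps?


Search for 41:
[0,13] mid=6 arr[6]=28
[7,13] mid=10 arr[10]=41
Total: 2 comparisons


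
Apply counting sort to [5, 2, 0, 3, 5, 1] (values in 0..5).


Count array: [1, 1, 1, 1, 0, 2]
Reconstruct: [0, 1, 2, 3, 5, 5]


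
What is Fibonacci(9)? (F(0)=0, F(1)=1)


F(n)=F(n-1)+F(n-2)
...F(7)=13, F(8)=21, F(9)=34


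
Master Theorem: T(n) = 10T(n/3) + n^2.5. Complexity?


a=10, b=3, c=2.5. log_3(10)=2.096 < c=2.5. Case 3: O(n^c) = O(n^2.500)
Complexity: O(n^2.500)


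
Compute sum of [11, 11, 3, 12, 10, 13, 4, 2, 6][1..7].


Prefix sums: [0, 11, 22, 25, 37, 47, 60, 64, 66, 72]
Sum[1..7] = prefix[8] - prefix[1] = 66 - 11 = 55


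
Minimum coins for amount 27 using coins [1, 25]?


dp[0]=0; dp[i]=1+min(dp[i-c] for c in coins)
...dp[22]=22, dp[23]=23, dp[24]=24, dp[25]=1, dp[26]=2, dp[27]=3
Minimum coins for 27 = 3


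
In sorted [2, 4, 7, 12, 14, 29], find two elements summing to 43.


Two pointers: lo=0, hi=5
Found pair: (14, 29) summing to 43


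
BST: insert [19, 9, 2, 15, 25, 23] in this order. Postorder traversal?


Root = 19; build tree by BST insertion.
Postorder traversal: [2, 15, 9, 23, 25, 19]


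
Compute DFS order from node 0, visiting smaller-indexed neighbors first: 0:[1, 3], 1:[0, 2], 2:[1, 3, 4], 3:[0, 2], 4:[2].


DFS stack-based: start with [0]
Visit order: [0, 1, 2, 3, 4]


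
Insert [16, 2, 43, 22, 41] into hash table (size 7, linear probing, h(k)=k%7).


Insertions: 16->slot 2; 2->slot 3; 43->slot 1; 22->slot 4; 41->slot 6
Table: [None, 43, 16, 2, 22, None, 41]


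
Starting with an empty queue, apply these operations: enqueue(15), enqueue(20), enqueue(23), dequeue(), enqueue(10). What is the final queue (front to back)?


enqueue(15) -> [15]
enqueue(20) -> [15, 20]
enqueue(23) -> [15, 20, 23]
dequeue() returns 15 -> [20, 23]
enqueue(10) -> [20, 23, 10]
Final queue (front to back): [20, 23, 10]
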